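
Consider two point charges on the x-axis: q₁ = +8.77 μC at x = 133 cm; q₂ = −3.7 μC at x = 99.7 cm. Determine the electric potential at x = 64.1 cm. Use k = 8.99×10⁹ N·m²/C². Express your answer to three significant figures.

The total potential is the scalar sum of each charge's contribution, V = Σ kqᵢ/rᵢ.
Distances from the field point to each charge: r₁ = 0.689 m, r₂ = 0.356 m.
V = k[(8.77×10⁻⁶)/(0.689) + (-3.70×10⁻⁶)/(0.356)] = 2.10×10⁴ V.

2.10×10⁴ V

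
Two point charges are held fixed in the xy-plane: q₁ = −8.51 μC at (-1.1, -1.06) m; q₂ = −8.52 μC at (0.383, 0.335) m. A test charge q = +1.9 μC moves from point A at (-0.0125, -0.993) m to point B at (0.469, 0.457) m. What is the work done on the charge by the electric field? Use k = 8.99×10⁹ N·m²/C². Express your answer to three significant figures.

The work done by the electric force is W_field = −ΔU = −q(V_B − V_A) = q(V_A − V_B).
At A: distances to the source charges are 1.09 m, 1.39 m; V_A = Σ kqᵢ/rᵢ = -1.25×10⁵ V.
At B: distances to the source charges are 2.18 m, 0.149 m; V_B = Σ kqᵢ/rᵢ = -5.48×10⁵ V.
ΔV = V_B − V_A = -4.23×10⁵ V.
W_field = −qΔV = −(1.90×10⁻⁶ C)(-4.23×10⁵ V) = 0.803 J.

0.803 J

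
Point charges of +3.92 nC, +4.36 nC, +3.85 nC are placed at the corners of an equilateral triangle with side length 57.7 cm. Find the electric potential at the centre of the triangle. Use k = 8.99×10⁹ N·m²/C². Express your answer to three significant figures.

The total potential is the scalar sum of each charge's contribution, V = Σ kqᵢ/rᵢ.
The distance from each vertex to the centroid is a/√3 = 0.333 m.
V = k[(3.92×10⁻⁹)/(0.333) + (4.36×10⁻⁹)/(0.333) + (3.85×10⁻⁹)/(0.333)] = 327 V.

327 V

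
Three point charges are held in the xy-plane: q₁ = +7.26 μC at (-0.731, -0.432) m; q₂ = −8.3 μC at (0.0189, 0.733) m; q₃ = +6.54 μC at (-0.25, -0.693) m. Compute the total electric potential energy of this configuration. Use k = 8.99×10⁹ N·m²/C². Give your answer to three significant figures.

The assembly work is the sum of pairwise potential energies, U = Σ_{i<j} kqᵢqⱼ/rᵢⱼ.
Pair separations: r₁₂ = 1.39 m, r₁₃ = 0.547 m, r₂₃ = 1.45 m.
U = (-0.391) + (0.780) + (-0.336) = 0.0527 J.

0.0527 J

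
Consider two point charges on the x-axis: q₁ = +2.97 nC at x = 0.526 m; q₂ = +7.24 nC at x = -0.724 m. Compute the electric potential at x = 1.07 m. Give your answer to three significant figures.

85.4 V

Electric potential is a scalar, so the contributions from each charge add algebraically: V = Σ kqᵢ/rᵢ.
Distances from the field point to each charge: r₁ = 0.544 m, r₂ = 1.79 m.
V = k[(2.97×10⁻⁹)/(0.544) + (7.24×10⁻⁹)/(1.79)] = 85.4 V.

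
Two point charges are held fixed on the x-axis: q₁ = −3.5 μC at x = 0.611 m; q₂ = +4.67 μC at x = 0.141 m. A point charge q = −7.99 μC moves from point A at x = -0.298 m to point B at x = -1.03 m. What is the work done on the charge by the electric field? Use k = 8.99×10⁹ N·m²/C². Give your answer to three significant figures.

The work done by the electric force is W_field = −ΔU = −q(V_B − V_A) = q(V_A − V_B).
At A: distances to the source charges are 0.909 m, 0.439 m; V_A = Σ kqᵢ/rᵢ = 6.10×10⁴ V.
At B: distances to the source charges are 1.64 m, 1.17 m; V_B = Σ kqᵢ/rᵢ = 1.67×10⁴ V.
ΔV = V_B − V_A = -4.43×10⁴ V.
W_field = −qΔV = −(-7.99×10⁻⁶ C)(-4.43×10⁴ V) = -0.354 J.

-0.354 J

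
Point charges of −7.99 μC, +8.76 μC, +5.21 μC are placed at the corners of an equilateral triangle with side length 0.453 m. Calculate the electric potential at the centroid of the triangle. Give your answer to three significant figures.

The total potential is the scalar sum of each charge's contribution, V = Σ kqᵢ/rᵢ.
The distance from each vertex to the centroid is a/√3 = 0.262 m.
V = k[(-7.99×10⁻⁶)/(0.262) + (8.76×10⁻⁶)/(0.262) + (5.21×10⁻⁶)/(0.262)] = 2.06×10⁵ V.

2.06×10⁵ V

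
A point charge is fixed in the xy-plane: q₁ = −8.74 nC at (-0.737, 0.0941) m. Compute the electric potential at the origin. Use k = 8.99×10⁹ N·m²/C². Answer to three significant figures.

-106 V

Electric potential is a scalar, so the contributions from each charge add algebraically: V = Σ kqᵢ/rᵢ.
Distances from the field point to each charge: r₁ = 0.743 m.
V = k[(-8.74×10⁻⁹)/(0.743)] = -106 V.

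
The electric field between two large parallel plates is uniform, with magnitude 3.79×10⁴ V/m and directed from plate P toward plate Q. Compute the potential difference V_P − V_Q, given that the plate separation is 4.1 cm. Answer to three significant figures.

In a uniform field, potential decreases in the direction of E: ΔV = −E·d for a displacement d parallel to E.
Going from Q to P is a displacement of 4.1 cm opposite to the field, so V_P − V_Q = +Ed = 1550 V.

1550 V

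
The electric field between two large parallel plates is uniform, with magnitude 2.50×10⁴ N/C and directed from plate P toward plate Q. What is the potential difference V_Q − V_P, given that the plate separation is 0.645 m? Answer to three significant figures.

-1.61×10⁴ V

In a uniform field, potential decreases in the direction of E: ΔV = −E·d for a displacement d parallel to E.
Going from P to Q is a displacement of 0.645 m along the field, so V_Q − V_P = −Ed = -1.61×10⁴ V.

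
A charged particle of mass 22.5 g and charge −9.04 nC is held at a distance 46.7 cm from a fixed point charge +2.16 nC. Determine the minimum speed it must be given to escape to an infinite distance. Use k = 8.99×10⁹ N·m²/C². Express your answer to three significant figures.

To just escape, total mechanical energy must reach zero at infinity: ½mv²_min + U = 0, so ½mv²_min = −U = |kQq|/r.
|U| = |kQq|/r = (8.99×10⁹ N·m²/C²)(2.16×10⁻⁹)(9.04×10⁻⁹)/(0.467) = 3.76×10⁻⁷ J.
v_min = √(2|U|/m) = √(2·3.76×10⁻⁷/0.0225) = 5.78×10⁻³ m/s.

5.78×10⁻³ m/s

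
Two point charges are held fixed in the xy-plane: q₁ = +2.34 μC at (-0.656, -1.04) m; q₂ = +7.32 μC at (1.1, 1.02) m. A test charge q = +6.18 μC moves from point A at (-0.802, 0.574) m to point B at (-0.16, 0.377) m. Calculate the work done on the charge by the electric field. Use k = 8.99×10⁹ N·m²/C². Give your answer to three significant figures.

The work done by the electric force is W_field = −ΔU = −q(V_B − V_A) = q(V_A − V_B).
At A: distances to the source charges are 1.62 m, 1.95 m; V_A = Σ kqᵢ/rᵢ = 4.67×10⁴ V.
At B: distances to the source charges are 1.50 m, 1.41 m; V_B = Σ kqᵢ/rᵢ = 6.05×10⁴ V.
ΔV = V_B − V_A = 1.39×10⁴ V.
W_field = −qΔV = −(6.18×10⁻⁶ C)(1.39×10⁴ V) = -0.0857 J.

-0.0857 J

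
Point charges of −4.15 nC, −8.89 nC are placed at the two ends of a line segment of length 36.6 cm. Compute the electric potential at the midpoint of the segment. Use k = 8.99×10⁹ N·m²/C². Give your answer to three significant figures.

-641 V

Electric potential is a scalar, so the contributions from each charge add algebraically: V = Σ kqᵢ/rᵢ.
Each charge is 0.183 m from the midpoint.
V = k[(-4.15×10⁻⁹)/(0.183) + (-8.89×10⁻⁹)/(0.183)] = -641 V.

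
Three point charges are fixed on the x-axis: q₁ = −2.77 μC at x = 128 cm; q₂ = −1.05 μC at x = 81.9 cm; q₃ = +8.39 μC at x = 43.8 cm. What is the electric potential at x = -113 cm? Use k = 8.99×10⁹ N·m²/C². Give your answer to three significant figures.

3.29×10⁴ V

Electric potential is a scalar, so the contributions from each charge add algebraically: V = Σ kqᵢ/rᵢ.
Distances from the field point to each charge: r₁ = 2.41 m, r₂ = 1.95 m, r₃ = 1.57 m.
V = k[(-2.77×10⁻⁶)/(2.41) + (-1.05×10⁻⁶)/(1.95) + (8.39×10⁻⁶)/(1.57)] = 3.29×10⁴ V.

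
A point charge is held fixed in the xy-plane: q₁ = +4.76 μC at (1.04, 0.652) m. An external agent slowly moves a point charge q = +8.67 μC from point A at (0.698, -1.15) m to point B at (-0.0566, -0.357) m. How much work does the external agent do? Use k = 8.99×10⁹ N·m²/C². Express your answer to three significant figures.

0.0467 J

For quasistatic motion the external work equals the change in potential energy: W_ext = qΔV = q(V_B − V_A).
At A: distance to the source charge is 1.83 m; V_A = kq₁/r = 2.33×10⁴ V.
At B: distance to the source charge is 1.49 m; V_B = kq₁/r = 2.87×10⁴ V.
ΔV = V_B − V_A = 5390 V.
W_ext = qΔV = (8.67×10⁻⁶ C)(5390 V) = 0.0467 J.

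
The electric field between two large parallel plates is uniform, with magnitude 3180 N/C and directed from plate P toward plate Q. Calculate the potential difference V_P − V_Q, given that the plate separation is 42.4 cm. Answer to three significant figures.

In a uniform field, potential decreases in the direction of E: ΔV = −E·d for a displacement d parallel to E.
Going from Q to P is a displacement of 42.4 cm opposite to the field, so V_P − V_Q = +Ed = 1350 V.

1350 V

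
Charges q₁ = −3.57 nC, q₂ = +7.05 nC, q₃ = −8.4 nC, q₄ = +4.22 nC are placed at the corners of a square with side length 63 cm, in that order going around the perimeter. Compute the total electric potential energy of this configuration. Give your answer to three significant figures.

The work to assemble the configuration equals its total potential energy, U = Σ kqᵢqⱼ/rᵢⱼ over all pairs.
The four side pairs have separation 0.630 m and the two diagonal pairs 0.891 m.
Summing all 6 pair terms gives U = -1.32×10⁻⁶ J.

-1.32×10⁻⁶ J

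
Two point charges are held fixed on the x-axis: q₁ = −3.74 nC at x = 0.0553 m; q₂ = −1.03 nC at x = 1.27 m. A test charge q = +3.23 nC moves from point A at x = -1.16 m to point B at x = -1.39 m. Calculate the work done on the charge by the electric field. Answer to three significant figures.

-1.53×10⁻⁸ J

The work done by the electric force is W_field = −ΔU = −q(V_B − V_A) = q(V_A − V_B).
At A: distances to the source charges are 1.22 m, 2.43 m; V_A = Σ kqᵢ/rᵢ = -31.5 V.
At B: distances to the source charges are 1.45 m, 2.66 m; V_B = Σ kqᵢ/rᵢ = -26.7 V.
ΔV = V_B − V_A = 4.73 V.
W_field = −qΔV = −(3.23×10⁻⁹ C)(4.73 V) = -1.53×10⁻⁸ J.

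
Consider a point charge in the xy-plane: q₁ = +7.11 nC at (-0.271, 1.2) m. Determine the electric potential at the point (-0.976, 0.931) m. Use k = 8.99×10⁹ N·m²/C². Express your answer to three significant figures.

84.7 V

Electric potential is a scalar, so the contributions from each charge add algebraically: V = Σ kqᵢ/rᵢ.
Distances from the field point to each charge: r₁ = 0.755 m.
V = k[(7.11×10⁻⁹)/(0.755)] = 84.7 V.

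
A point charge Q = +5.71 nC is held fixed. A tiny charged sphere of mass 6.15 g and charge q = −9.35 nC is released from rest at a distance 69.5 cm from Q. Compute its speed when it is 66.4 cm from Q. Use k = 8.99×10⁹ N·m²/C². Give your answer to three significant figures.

Only the electrostatic force acts, so mechanical energy is conserved: ½mv² = U₁ − U₂ = kQq(1/r₁ − 1/r₂).
U₁ − U₂ = (8.99×10⁹ N·m²/C²)(5.71×10⁻⁹ C)(-9.35×10⁻⁹ C)(1/0.695 − 1/0.664) = 3.22×10⁻⁸ J.
v = √(2·3.22×10⁻⁸/6.15×10⁻³) = 3.24×10⁻³ m/s.

3.24×10⁻³ m/s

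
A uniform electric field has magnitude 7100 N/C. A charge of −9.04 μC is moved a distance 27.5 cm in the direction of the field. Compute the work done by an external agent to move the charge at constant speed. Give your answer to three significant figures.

0.0177 J

The potential change for a displacement 27.5 cm in the direction of the field is ΔV = −Ed = -1950 V.
W_ext = qΔV = 0.0177 J.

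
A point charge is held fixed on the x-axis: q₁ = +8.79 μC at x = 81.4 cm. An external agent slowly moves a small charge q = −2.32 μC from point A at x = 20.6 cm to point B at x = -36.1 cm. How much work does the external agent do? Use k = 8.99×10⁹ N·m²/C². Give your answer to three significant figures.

0.146 J

For quasistatic motion the external work equals the change in potential energy: W_ext = qΔV = q(V_B − V_A).
At A: distance to the source charge is 0.608 m; V_A = kq₁/r = 1.30×10⁵ V.
At B: distance to the source charge is 1.18 m; V_B = kq₁/r = 6.73×10⁴ V.
ΔV = V_B − V_A = -6.27×10⁴ V.
W_ext = qΔV = (-2.32×10⁻⁶ C)(-6.27×10⁴ V) = 0.146 J.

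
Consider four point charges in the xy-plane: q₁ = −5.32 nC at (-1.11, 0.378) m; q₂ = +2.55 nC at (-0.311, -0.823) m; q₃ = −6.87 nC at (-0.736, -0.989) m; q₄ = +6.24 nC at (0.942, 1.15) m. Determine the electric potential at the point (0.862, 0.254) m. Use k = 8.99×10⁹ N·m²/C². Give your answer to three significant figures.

22.0 V

The total potential is the scalar sum of each charge's contribution, V = Σ kqᵢ/rᵢ.
Distances from the field point to each charge: r₁ = 1.98 m, r₂ = 1.59 m, r₃ = 2.02 m, r₄ = 0.900 m.
V = k[(-5.32×10⁻⁹)/(1.98) + (2.55×10⁻⁹)/(1.59) + (-6.87×10⁻⁹)/(2.02) + (6.24×10⁻⁹)/(0.900)] = 22.0 V.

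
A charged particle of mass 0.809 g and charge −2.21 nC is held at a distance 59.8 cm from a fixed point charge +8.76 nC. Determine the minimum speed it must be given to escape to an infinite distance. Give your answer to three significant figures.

0.0268 m/s

To just escape, total mechanical energy must reach zero at infinity: ½mv²_min + U = 0, so ½mv²_min = −U = |kQq|/r.
|U| = |kQq|/r = (8.99×10⁹ N·m²/C²)(8.76×10⁻⁹)(2.21×10⁻⁹)/(0.598) = 2.91×10⁻⁷ J.
v_min = √(2|U|/m) = √(2·2.91×10⁻⁷/8.09×10⁻⁴) = 0.0268 m/s.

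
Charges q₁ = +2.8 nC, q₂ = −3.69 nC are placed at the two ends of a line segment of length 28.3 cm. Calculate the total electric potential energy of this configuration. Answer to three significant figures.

-3.28×10⁻⁷ J

The work to assemble the configuration equals its total potential energy, U = Σ kqᵢqⱼ/rᵢⱼ over all pairs.
The separation is r = 0.283 m.
U = (-3.28×10⁻⁷) = -3.28×10⁻⁷ J.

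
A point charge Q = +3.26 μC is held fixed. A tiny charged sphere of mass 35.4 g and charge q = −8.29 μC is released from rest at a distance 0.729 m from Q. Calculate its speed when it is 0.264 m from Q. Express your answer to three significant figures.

Only the electrostatic force acts, so mechanical energy is conserved: ½mv² = U₁ − U₂ = kQq(1/r₁ − 1/r₂).
U₁ − U₂ = (8.99×10⁹ N·m²/C²)(3.26×10⁻⁶ C)(-8.29×10⁻⁶ C)(1/0.729 − 1/0.264) = 0.587 J.
v = √(2·0.587/0.0354) = 5.76 m/s.

5.76 m/s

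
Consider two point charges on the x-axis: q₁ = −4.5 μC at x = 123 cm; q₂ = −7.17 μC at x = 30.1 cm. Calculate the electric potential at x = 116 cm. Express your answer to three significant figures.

The total potential is the scalar sum of each charge's contribution, V = Σ kqᵢ/rᵢ.
Distances from the field point to each charge: r₁ = 0.0700 m, r₂ = 0.859 m.
V = k[(-4.50×10⁻⁶)/(0.0700) + (-7.17×10⁻⁶)/(0.859)] = -6.53×10⁵ V.

-6.53×10⁵ V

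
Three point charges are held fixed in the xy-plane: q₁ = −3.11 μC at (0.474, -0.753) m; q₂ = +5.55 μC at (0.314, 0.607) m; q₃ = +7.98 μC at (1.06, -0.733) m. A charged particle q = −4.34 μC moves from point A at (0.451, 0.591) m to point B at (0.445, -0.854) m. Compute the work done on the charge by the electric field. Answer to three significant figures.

The work done by the electric force is W_field = −ΔU = −q(V_B − V_A) = q(V_A − V_B).
At A: distances to the source charges are 1.34 m, 0.138 m, 1.46 m; V_A = Σ kqᵢ/rᵢ = 3.90×10⁵ V.
At B: distances to the source charges are 0.105 m, 1.47 m, 0.627 m; V_B = Σ kqᵢ/rᵢ = -1.18×10⁵ V.
ΔV = V_B − V_A = -5.08×10⁵ V.
W_field = −qΔV = −(-4.34×10⁻⁶ C)(-5.08×10⁵ V) = -2.20 J.

-2.20 J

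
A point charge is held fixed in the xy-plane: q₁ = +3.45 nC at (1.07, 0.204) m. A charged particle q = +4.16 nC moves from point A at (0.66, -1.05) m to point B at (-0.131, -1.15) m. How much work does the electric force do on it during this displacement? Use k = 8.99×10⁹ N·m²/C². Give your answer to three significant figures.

The work done by the electric force is W_field = −ΔU = −q(V_B − V_A) = q(V_A − V_B).
At A: distance to the source charge is 1.32 m; V_A = kq₁/r = 23.5 V.
At B: distance to the source charge is 1.81 m; V_B = kq₁/r = 17.1 V.
ΔV = V_B − V_A = -6.37 V.
W_field = −qΔV = −(4.16×10⁻⁹ C)(-6.37 V) = 2.65×10⁻⁸ J.

2.65×10⁻⁸ J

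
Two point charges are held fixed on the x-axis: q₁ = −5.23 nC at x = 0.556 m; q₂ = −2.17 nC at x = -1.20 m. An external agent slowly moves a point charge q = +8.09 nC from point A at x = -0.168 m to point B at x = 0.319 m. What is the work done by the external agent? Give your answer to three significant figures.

For quasistatic motion the external work equals the change in potential energy: W_ext = qΔV = q(V_B − V_A).
At A: distances to the source charges are 0.724 m, 1.03 m; V_A = Σ kqᵢ/rᵢ = -83.8 V.
At B: distances to the source charges are 0.237 m, 1.52 m; V_B = Σ kqᵢ/rᵢ = -211 V.
ΔV = V_B − V_A = -127 V.
W_ext = qΔV = (8.09×10⁻⁹ C)(-127 V) = -1.03×10⁻⁶ J.

-1.03×10⁻⁶ J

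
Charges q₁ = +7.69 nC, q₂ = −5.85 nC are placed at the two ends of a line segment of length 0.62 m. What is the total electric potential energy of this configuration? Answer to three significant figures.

-6.52×10⁻⁷ J

The work to assemble the configuration equals its total potential energy, U = Σ kqᵢqⱼ/rᵢⱼ over all pairs.
The separation is r = 0.620 m.
U = (-6.52×10⁻⁷) = -6.52×10⁻⁷ J.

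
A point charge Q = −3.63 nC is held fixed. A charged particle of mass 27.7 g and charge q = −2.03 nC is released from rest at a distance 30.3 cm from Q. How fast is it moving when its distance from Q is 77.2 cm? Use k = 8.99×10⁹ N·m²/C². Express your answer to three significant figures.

Only the electrostatic force acts, so mechanical energy is conserved: ½mv² = U₁ − U₂ = kQq(1/r₁ − 1/r₂).
U₁ − U₂ = (8.99×10⁹ N·m²/C²)(-3.63×10⁻⁹ C)(-2.03×10⁻⁹ C)(1/0.303 − 1/0.772) = 1.33×10⁻⁷ J.
v = √(2·1.33×10⁻⁷/0.0277) = 3.10×10⁻³ m/s.

3.10×10⁻³ m/s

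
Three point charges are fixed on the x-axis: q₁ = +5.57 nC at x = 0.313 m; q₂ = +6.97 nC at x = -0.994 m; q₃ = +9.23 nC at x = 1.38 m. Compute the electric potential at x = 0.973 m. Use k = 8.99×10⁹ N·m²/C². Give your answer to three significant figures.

Electric potential is a scalar, so the contributions from each charge add algebraically: V = Σ kqᵢ/rᵢ.
Distances from the field point to each charge: r₁ = 0.660 m, r₂ = 1.97 m, r₃ = 0.407 m.
V = k[(5.57×10⁻⁹)/(0.660) + (6.97×10⁻⁹)/(1.97) + (9.23×10⁻⁹)/(0.407)] = 312 V.

312 V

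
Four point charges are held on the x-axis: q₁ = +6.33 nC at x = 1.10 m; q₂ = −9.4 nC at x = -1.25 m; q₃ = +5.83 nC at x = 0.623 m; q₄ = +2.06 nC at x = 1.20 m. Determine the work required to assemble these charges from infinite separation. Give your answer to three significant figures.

The assembly work is the sum of pairwise potential energies, U = Σ_{i<j} kqᵢqⱼ/rᵢⱼ.
Pair separations: r₁₂ = 2.35 m, r₁₃ = 0.477 m, r₁₄ = 0.100 m, r₂₃ = 1.87 m, r₂₄ = 2.45 m, r₃₄ = 0.577 m.
Summing all 6 pair terms gives U = 1.49×10⁻⁶ J.

1.49×10⁻⁶ J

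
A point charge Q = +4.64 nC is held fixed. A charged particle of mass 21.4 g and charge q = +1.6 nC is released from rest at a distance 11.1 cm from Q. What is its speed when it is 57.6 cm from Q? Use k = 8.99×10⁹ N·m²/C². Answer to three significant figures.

Only the electrostatic force acts, so mechanical energy is conserved: ½mv² = U₁ − U₂ = kQq(1/r₁ − 1/r₂).
U₁ − U₂ = (8.99×10⁹ N·m²/C²)(4.64×10⁻⁹ C)(1.60×10⁻⁹ C)(1/0.111 − 1/0.576) = 4.85×10⁻⁷ J.
v = √(2·4.85×10⁻⁷/0.0214) = 6.74×10⁻³ m/s.

6.74×10⁻³ m/s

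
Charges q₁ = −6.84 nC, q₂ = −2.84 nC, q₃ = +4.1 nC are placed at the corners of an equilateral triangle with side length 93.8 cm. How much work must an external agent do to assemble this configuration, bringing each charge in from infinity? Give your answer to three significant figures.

-1.94×10⁻⁷ J

The assembly work is the sum of pairwise potential energies, U = Σ_{i<j} kqᵢqⱼ/rᵢⱼ.
All three pair separations equal the side length, 0.938 m.
U = (1.86×10⁻⁷) + (-2.69×10⁻⁷) + (-1.12×10⁻⁷) = -1.94×10⁻⁷ J.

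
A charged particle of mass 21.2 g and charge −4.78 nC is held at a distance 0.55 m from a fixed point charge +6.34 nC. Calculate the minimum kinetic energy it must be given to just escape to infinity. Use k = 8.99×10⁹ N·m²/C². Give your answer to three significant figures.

4.95×10⁻⁷ J

To just escape, total mechanical energy must reach zero at infinity: ½mv²_min + U = 0, so ½mv²_min = −U = |kQq|/r.
|U| = |kQq|/r = (8.99×10⁹ N·m²/C²)(6.34×10⁻⁹)(4.78×10⁻⁹)/(0.550) = 4.95×10⁻⁷ J.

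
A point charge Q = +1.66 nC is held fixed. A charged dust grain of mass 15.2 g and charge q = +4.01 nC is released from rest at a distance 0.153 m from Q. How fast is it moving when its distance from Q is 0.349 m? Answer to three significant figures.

5.38×10⁻³ m/s

Only the electrostatic force acts, so mechanical energy is conserved: ½mv² = U₁ − U₂ = kQq(1/r₁ − 1/r₂).
U₁ − U₂ = (8.99×10⁹ N·m²/C²)(1.66×10⁻⁹ C)(4.01×10⁻⁹ C)(1/0.153 − 1/0.349) = 2.20×10⁻⁷ J.
v = √(2·2.20×10⁻⁷/0.0152) = 5.38×10⁻³ m/s.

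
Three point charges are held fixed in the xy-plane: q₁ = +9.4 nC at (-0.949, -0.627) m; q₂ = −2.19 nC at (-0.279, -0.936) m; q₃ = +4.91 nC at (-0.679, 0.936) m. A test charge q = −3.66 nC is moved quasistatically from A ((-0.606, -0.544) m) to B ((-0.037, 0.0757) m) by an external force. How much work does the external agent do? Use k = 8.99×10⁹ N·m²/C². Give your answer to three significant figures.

For quasistatic motion the external work equals the change in potential energy: W_ext = qΔV = q(V_B − V_A).
At A: distances to the source charges are 0.353 m, 0.510 m, 1.48 m; V_A = Σ kqᵢ/rᵢ = 231 V.
At B: distances to the source charges are 1.15 m, 1.04 m, 1.07 m; V_B = Σ kqᵢ/rᵢ = 95.6 V.
ΔV = V_B − V_A = -135 V.
W_ext = qΔV = (-3.66×10⁻⁹ C)(-135 V) = 4.94×10⁻⁷ J.

4.94×10⁻⁷ J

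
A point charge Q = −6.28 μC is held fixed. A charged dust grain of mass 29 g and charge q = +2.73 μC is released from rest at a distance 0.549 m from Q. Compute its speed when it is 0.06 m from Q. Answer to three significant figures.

Only the electrostatic force acts, so mechanical energy is conserved: ½mv² = U₁ − U₂ = kQq(1/r₁ − 1/r₂).
U₁ − U₂ = (8.99×10⁹ N·m²/C²)(-6.28×10⁻⁶ C)(2.73×10⁻⁶ C)(1/0.549 − 1/0.0600) = 2.29 J.
v = √(2·2.29/0.0290) = 12.6 m/s.

12.6 m/s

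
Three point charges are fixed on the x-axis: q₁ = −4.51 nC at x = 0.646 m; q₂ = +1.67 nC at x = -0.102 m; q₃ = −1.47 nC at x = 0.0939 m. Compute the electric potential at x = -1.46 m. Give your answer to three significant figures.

Electric potential is a scalar, so the contributions from each charge add algebraically: V = Σ kqᵢ/rᵢ.
Distances from the field point to each charge: r₁ = 2.11 m, r₂ = 1.36 m, r₃ = 1.55 m.
V = k[(-4.51×10⁻⁹)/(2.11) + (1.67×10⁻⁹)/(1.36) + (-1.47×10⁻⁹)/(1.55)] = -16.7 V.

-16.7 V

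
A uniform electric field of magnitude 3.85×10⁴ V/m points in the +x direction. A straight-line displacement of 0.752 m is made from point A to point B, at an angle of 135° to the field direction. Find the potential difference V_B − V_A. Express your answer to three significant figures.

2.05×10⁴ V

Only the component of displacement along E changes the potential: ΔV = −E·d·cosθ.
ΔV = −(3.85×10⁴ V/m)(0.752 m)cos135° = 2.05×10⁴ V.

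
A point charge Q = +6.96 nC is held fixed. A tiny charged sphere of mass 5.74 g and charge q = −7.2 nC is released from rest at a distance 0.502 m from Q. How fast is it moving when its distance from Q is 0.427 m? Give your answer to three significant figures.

Only the electrostatic force acts, so mechanical energy is conserved: ½mv² = U₁ − U₂ = kQq(1/r₁ − 1/r₂).
U₁ − U₂ = (8.99×10⁹ N·m²/C²)(6.96×10⁻⁹ C)(-7.20×10⁻⁹ C)(1/0.502 − 1/0.427) = 1.58×10⁻⁷ J.
v = √(2·1.58×10⁻⁷/5.74×10⁻³) = 7.41×10⁻³ m/s.

7.41×10⁻³ m/s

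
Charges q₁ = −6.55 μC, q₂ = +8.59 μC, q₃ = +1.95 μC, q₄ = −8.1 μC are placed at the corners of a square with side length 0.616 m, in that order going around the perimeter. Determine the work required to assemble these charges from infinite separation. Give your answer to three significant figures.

-0.883 J

The work to assemble the configuration equals its total potential energy, U = Σ kqᵢqⱼ/rᵢⱼ over all pairs.
The four side pairs have separation 0.616 m and the two diagonal pairs 0.871 m.
Summing all 6 pair terms gives U = -0.883 J.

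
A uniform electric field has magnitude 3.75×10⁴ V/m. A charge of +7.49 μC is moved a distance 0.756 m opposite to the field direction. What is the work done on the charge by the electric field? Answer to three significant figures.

-0.212 J

The potential change for a displacement 0.756 m opposite to the field direction is ΔV = +Ed = 2.84×10⁴ V.
W_field = −qΔV = -0.212 J.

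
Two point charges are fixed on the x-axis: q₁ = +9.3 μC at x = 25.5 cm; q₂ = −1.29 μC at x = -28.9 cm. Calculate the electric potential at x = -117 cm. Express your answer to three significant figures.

4.55×10⁴ V

The total potential is the scalar sum of each charge's contribution, V = Σ kqᵢ/rᵢ.
Distances from the field point to each charge: r₁ = 1.42 m, r₂ = 0.881 m.
V = k[(9.30×10⁻⁶)/(1.42) + (-1.29×10⁻⁶)/(0.881)] = 4.55×10⁴ V.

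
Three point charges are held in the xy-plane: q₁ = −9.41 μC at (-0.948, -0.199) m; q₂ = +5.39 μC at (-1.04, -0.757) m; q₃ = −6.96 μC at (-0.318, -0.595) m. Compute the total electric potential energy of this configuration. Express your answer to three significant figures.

-0.471 J

The assembly work is the sum of pairwise potential energies, U = Σ_{i<j} kqᵢqⱼ/rᵢⱼ.
Pair separations: r₁₂ = 0.566 m, r₁₃ = 0.744 m, r₂₃ = 0.740 m.
U = (-0.806) + (0.791) + (-0.456) = -0.471 J.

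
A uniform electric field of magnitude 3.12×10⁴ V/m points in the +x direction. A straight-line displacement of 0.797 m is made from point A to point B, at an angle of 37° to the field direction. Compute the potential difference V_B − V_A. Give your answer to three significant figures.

-1.99×10⁴ V

Only the component of displacement along E changes the potential: ΔV = −E·d·cosθ.
ΔV = −(3.12×10⁴ V/m)(0.797 m)cos37° = -1.99×10⁴ V.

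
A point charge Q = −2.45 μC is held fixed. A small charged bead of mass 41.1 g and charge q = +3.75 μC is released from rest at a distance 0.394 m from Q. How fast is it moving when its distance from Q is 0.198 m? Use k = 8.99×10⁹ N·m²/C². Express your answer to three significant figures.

3.18 m/s

Only the electrostatic force acts, so mechanical energy is conserved: ½mv² = U₁ − U₂ = kQq(1/r₁ − 1/r₂).
U₁ − U₂ = (8.99×10⁹ N·m²/C²)(-2.45×10⁻⁶ C)(3.75×10⁻⁶ C)(1/0.394 − 1/0.198) = 0.208 J.
v = √(2·0.208/0.0411) = 3.18 m/s.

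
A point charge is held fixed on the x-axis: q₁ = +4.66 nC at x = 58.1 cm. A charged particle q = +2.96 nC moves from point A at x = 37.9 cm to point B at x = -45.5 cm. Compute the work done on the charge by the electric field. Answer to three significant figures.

4.94×10⁻⁷ J

The work done by the electric force is W_field = −ΔU = −q(V_B − V_A) = q(V_A − V_B).
At A: distance to the source charge is 0.202 m; V_A = kq₁/r = 207 V.
At B: distance to the source charge is 1.04 m; V_B = kq₁/r = 40.4 V.
ΔV = V_B − V_A = -167 V.
W_field = −qΔV = −(2.96×10⁻⁹ C)(-167 V) = 4.94×10⁻⁷ J.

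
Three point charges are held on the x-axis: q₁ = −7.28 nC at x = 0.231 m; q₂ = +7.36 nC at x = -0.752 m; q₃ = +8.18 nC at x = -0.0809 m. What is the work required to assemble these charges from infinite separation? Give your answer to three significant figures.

The work to assemble the configuration equals its total potential energy, U = Σ kqᵢqⱼ/rᵢⱼ over all pairs.
Pair separations: r₁₂ = 0.983 m, r₁₃ = 0.312 m, r₂₃ = 0.671 m.
U = (-4.90×10⁻⁷) + (-1.72×10⁻⁶) + (8.06×10⁻⁷) = -1.40×10⁻⁶ J.

-1.40×10⁻⁶ J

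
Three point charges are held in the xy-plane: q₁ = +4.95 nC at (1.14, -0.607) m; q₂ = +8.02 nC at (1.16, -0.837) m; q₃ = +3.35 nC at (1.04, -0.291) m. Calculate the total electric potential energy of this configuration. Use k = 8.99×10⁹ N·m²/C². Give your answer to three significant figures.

The work to assemble the configuration equals its total potential energy, U = Σ kqᵢqⱼ/rᵢⱼ over all pairs.
Pair separations: r₁₂ = 0.231 m, r₁₃ = 0.331 m, r₂₃ = 0.559 m.
U = (1.55×10⁻⁶) + (4.50×10⁻⁷) + (4.32×10⁻⁷) = 2.43×10⁻⁶ J.

2.43×10⁻⁶ J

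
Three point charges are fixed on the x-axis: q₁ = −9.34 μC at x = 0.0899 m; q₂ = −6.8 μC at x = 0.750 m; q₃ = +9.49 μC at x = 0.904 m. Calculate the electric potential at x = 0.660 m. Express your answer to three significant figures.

-4.77×10⁵ V

Electric potential is a scalar, so the contributions from each charge add algebraically: V = Σ kqᵢ/rᵢ.
Distances from the field point to each charge: r₁ = 0.570 m, r₂ = 0.0900 m, r₃ = 0.244 m.
V = k[(-9.34×10⁻⁶)/(0.570) + (-6.80×10⁻⁶)/(0.0900) + (9.49×10⁻⁶)/(0.244)] = -4.77×10⁵ V.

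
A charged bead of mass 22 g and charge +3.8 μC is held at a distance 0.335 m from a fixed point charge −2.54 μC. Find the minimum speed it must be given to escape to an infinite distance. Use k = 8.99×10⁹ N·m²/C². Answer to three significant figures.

4.85 m/s

To just escape, total mechanical energy must reach zero at infinity: ½mv²_min + U = 0, so ½mv²_min = −U = |kQq|/r.
|U| = |kQq|/r = (8.99×10⁹ N·m²/C²)(2.54×10⁻⁶)(3.80×10⁻⁶)/(0.335) = 0.259 J.
v_min = √(2|U|/m) = √(2·0.259/0.0220) = 4.85 m/s.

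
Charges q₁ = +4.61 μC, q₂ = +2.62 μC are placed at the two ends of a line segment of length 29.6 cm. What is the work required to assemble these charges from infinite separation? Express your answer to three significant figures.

0.367 J

The work to assemble the configuration equals its total potential energy, U = Σ kqᵢqⱼ/rᵢⱼ over all pairs.
The separation is r = 0.296 m.
U = (0.367) = 0.367 J.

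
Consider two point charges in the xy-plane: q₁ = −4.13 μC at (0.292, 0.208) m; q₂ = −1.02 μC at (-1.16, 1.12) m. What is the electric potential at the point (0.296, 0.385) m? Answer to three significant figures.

The total potential is the scalar sum of each charge's contribution, V = Σ kqᵢ/rᵢ.
Distances from the field point to each charge: r₁ = 0.177 m, r₂ = 1.63 m.
V = k[(-4.13×10⁻⁶)/(0.177) + (-1.02×10⁻⁶)/(1.63)] = -2.15×10⁵ V.

-2.15×10⁵ V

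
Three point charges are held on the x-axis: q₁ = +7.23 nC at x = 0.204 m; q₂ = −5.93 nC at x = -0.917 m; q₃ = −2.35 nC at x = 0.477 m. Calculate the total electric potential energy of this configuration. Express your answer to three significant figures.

The assembly work is the sum of pairwise potential energies, U = Σ_{i<j} kqᵢqⱼ/rᵢⱼ.
Pair separations: r₁₂ = 1.12 m, r₁₃ = 0.273 m, r₂₃ = 1.39 m.
U = (-3.44×10⁻⁷) + (-5.60×10⁻⁷) + (8.99×10⁻⁸) = -8.13×10⁻⁷ J.

-8.13×10⁻⁷ J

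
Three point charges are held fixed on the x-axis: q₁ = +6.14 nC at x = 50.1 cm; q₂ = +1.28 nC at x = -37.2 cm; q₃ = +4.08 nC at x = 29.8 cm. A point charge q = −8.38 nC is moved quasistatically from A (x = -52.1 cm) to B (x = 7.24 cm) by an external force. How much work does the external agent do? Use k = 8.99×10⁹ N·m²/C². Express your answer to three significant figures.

-1.18×10⁻⁶ J

For quasistatic motion the external work equals the change in potential energy: W_ext = qΔV = q(V_B − V_A).
At A: distances to the source charges are 1.02 m, 0.149 m, 0.819 m; V_A = Σ kqᵢ/rᵢ = 176 V.
At B: distances to the source charges are 0.429 m, 0.444 m, 0.226 m; V_B = Σ kqᵢ/rᵢ = 317 V.
ΔV = V_B − V_A = 141 V.
W_ext = qΔV = (-8.38×10⁻⁹ C)(141 V) = -1.18×10⁻⁶ J.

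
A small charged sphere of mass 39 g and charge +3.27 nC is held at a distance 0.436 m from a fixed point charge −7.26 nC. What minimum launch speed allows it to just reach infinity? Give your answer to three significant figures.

To just escape, total mechanical energy must reach zero at infinity: ½mv²_min + U = 0, so ½mv²_min = −U = |kQq|/r.
|U| = |kQq|/r = (8.99×10⁹ N·m²/C²)(7.26×10⁻⁹)(3.27×10⁻⁹)/(0.436) = 4.90×10⁻⁷ J.
v_min = √(2|U|/m) = √(2·4.90×10⁻⁷/0.0390) = 5.01×10⁻³ m/s.

5.01×10⁻³ m/s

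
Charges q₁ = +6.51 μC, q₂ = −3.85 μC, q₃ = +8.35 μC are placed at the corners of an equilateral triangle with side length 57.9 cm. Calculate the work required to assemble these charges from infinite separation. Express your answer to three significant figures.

The assembly work is the sum of pairwise potential energies, U = Σ_{i<j} kqᵢqⱼ/rᵢⱼ.
All three pair separations equal the side length, 0.579 m.
U = (-0.389) + (0.844) + (-0.499) = -0.0443 J.

-0.0443 J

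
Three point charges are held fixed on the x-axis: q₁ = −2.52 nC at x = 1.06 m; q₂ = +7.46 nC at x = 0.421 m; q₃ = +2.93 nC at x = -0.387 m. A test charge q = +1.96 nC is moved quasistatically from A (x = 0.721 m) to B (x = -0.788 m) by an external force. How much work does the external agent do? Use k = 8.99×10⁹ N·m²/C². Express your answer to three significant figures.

-1.40×10⁻⁷ J

For quasistatic motion the external work equals the change in potential energy: W_ext = qΔV = q(V_B − V_A).
At A: distances to the source charges are 0.339 m, 0.300 m, 1.11 m; V_A = Σ kqᵢ/rᵢ = 180 V.
At B: distances to the source charges are 1.85 m, 1.21 m, 0.401 m; V_B = Σ kqᵢ/rᵢ = 109 V.
ΔV = V_B − V_A = -71.6 V.
W_ext = qΔV = (1.96×10⁻⁹ C)(-71.6 V) = -1.40×10⁻⁷ J.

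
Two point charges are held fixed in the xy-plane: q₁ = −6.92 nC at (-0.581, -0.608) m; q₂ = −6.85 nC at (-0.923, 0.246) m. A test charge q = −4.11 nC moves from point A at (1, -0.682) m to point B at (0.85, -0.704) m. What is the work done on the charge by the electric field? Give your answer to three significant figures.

-2.40×10⁻⁸ J

The work done by the electric force is W_field = −ΔU = −q(V_B − V_A) = q(V_A − V_B).
At A: distances to the source charges are 1.58 m, 2.14 m; V_A = Σ kqᵢ/rᵢ = -68.1 V.
At B: distances to the source charges are 1.43 m, 2.01 m; V_B = Σ kqᵢ/rᵢ = -74.0 V.
ΔV = V_B − V_A = -5.84 V.
W_field = −qΔV = −(-4.11×10⁻⁹ C)(-5.84 V) = -2.40×10⁻⁸ J.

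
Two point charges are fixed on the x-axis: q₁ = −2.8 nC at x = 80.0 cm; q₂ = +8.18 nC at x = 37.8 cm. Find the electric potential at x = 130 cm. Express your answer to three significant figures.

29.4 V

The total potential is the scalar sum of each charge's contribution, V = Σ kqᵢ/rᵢ.
Distances from the field point to each charge: r₁ = 0.500 m, r₂ = 0.922 m.
V = k[(-2.80×10⁻⁹)/(0.500) + (8.18×10⁻⁹)/(0.922)] = 29.4 V.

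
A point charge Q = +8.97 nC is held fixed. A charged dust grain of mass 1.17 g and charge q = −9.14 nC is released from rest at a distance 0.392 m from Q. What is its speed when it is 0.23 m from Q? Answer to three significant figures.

Only the electrostatic force acts, so mechanical energy is conserved: ½mv² = U₁ − U₂ = kQq(1/r₁ − 1/r₂).
U₁ − U₂ = (8.99×10⁹ N·m²/C²)(8.97×10⁻⁹ C)(-9.14×10⁻⁹ C)(1/0.392 − 1/0.230) = 1.32×10⁻⁶ J.
v = √(2·1.32×10⁻⁶/1.17×10⁻³) = 0.0476 m/s.

0.0476 m/s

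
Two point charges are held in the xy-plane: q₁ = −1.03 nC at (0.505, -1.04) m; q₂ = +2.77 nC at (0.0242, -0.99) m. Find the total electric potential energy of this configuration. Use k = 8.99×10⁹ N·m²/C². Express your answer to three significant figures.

The assembly work is the sum of pairwise potential energies, U = Σ_{i<j} kqᵢqⱼ/rᵢⱼ.
Pair separations: r₁₂ = 0.483 m.
U = (-5.31×10⁻⁸) = -5.31×10⁻⁸ J.

-5.31×10⁻⁸ J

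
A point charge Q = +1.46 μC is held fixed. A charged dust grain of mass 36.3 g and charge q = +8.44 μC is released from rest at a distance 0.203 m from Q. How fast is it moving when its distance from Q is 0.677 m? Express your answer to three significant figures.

Only the electrostatic force acts, so mechanical energy is conserved: ½mv² = U₁ − U₂ = kQq(1/r₁ − 1/r₂).
U₁ − U₂ = (8.99×10⁹ N·m²/C²)(1.46×10⁻⁶ C)(8.44×10⁻⁶ C)(1/0.203 − 1/0.677) = 0.382 J.
v = √(2·0.382/0.0363) = 4.59 m/s.

4.59 m/s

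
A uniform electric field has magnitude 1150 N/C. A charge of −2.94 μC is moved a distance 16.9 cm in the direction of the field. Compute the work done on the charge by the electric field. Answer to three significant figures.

The potential change for a displacement 16.9 cm in the direction of the field is ΔV = −Ed = -194 V.
W_field = −qΔV = -5.71×10⁻⁴ J.

-5.71×10⁻⁴ J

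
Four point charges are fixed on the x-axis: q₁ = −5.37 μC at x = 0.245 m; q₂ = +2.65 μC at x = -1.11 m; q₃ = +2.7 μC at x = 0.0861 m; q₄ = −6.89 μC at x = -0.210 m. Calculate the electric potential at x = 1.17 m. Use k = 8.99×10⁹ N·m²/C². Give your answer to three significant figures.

-6.42×10⁴ V

The total potential is the scalar sum of each charge's contribution, V = Σ kqᵢ/rᵢ.
Distances from the field point to each charge: r₁ = 0.925 m, r₂ = 2.28 m, r₃ = 1.08 m, r₄ = 1.38 m.
V = k[(-5.37×10⁻⁶)/(0.925) + (2.65×10⁻⁶)/(2.28) + (2.70×10⁻⁶)/(1.08) + (-6.89×10⁻⁶)/(1.38)] = -6.42×10⁴ V.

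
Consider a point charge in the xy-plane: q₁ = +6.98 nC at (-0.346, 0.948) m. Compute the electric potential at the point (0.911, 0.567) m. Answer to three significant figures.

47.8 V

The total potential is the scalar sum of each charge's contribution, V = Σ kqᵢ/rᵢ.
Distances from the field point to each charge: r₁ = 1.31 m.
V = k[(6.98×10⁻⁹)/(1.31)] = 47.8 V.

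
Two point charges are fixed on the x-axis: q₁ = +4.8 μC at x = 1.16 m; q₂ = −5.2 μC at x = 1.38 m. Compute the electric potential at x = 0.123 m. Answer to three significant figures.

4420 V

Electric potential is a scalar, so the contributions from each charge add algebraically: V = Σ kqᵢ/rᵢ.
Distances from the field point to each charge: r₁ = 1.04 m, r₂ = 1.26 m.
V = k[(4.80×10⁻⁶)/(1.04) + (-5.20×10⁻⁶)/(1.26)] = 4420 V.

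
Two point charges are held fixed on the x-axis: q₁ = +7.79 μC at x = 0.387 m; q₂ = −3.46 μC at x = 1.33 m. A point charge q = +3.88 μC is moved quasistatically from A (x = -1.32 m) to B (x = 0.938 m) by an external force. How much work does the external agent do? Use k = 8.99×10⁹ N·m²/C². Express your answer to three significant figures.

0.0716 J

For quasistatic motion the external work equals the change in potential energy: W_ext = qΔV = q(V_B − V_A).
At A: distances to the source charges are 1.71 m, 2.65 m; V_A = Σ kqᵢ/rᵢ = 2.93×10⁴ V.
At B: distances to the source charges are 0.551 m, 0.392 m; V_B = Σ kqᵢ/rᵢ = 4.77×10⁴ V.
ΔV = V_B − V_A = 1.85×10⁴ V.
W_ext = qΔV = (3.88×10⁻⁶ C)(1.85×10⁴ V) = 0.0716 J.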